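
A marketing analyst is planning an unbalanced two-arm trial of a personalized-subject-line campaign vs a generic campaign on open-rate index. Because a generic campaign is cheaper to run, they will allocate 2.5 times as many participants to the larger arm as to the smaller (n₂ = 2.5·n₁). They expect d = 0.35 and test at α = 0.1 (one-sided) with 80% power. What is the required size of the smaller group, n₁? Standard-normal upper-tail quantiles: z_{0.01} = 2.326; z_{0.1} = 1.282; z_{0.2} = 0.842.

n₁ = 52

With allocation ratio k = n₂/n₁ = 2.5, Var(x̄₁−x̄₂) = σ²(1/n₁ + 1/(k·n₁)) = σ²·(k+1)/(k·n₁).
So n₁ = (1 + 1/k)·((z_{α} + z_β)/d)² = 1.400 × (2.124/0.35)².
n₁ = 1.400 × 36.83 = 51.6.
Round up: n₁ = 52, giving n₂ = 2.5 × 52 = 130.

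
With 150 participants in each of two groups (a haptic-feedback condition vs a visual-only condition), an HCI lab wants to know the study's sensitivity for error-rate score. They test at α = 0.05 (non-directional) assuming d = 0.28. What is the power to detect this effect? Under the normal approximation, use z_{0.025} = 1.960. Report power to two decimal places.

For two equal groups, power = Φ(d·√(n/2) − z_{α/2}).
d·√(n/2) = 0.28 × √(150/2) = 0.28 × 8.660 = 2.425.
z_β = 2.425 − 1.960 = 0.465.
Power = Φ(0.465) = 0.679.

power ≈ 0.68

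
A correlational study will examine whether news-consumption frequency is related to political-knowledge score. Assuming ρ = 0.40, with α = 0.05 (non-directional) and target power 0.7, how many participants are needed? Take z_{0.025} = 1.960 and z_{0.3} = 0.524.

n = 38

Fisher's z: C = ½·ln((1+r)/(1−r)) = ½·ln(2.3333) = 0.4236.
n = ((z_{α/2} + z_β)/C)² + 3.
(1.960 + 0.524) / 0.4236 = 2.484 / 0.4236 = 5.864.
n = 5.864² + 3 = 34.39 + 3 = 37.4.
Round up.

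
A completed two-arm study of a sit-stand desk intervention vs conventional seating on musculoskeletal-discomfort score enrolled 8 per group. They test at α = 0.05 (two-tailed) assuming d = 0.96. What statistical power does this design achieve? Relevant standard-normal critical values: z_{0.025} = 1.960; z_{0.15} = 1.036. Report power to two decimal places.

For two equal groups, power = Φ(d·√(n/2) − z_{α/2}).
d·√(n/2) = 0.96 × √(8/2) = 0.96 × 2.000 = 1.920.
z_β = 1.920 − 1.960 = -0.040.
Power = Φ(-0.040) = 0.484.

power ≈ 0.48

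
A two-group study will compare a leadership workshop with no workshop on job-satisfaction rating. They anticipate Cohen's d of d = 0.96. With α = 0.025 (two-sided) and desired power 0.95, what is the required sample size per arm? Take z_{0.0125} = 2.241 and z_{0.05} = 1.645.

For two independent groups with equal n: n = 2·((z_{α/2} + z_β) / d)².
z_{α/2} + z_β = 2.241 + 1.645 = 3.886.
n = 2 × (3.886 / 0.96)² = 2 × 4.048² = 2 × 16.39 = 32.8.
Round up to the next whole participant.

n = 33 per group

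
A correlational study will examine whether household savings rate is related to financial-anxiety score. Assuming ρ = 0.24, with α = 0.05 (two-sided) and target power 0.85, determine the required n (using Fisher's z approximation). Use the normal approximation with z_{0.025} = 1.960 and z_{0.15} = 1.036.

n = 153

Fisher's z: C = ½·ln((1+r)/(1−r)) = ½·ln(1.6316) = 0.2448.
n = ((z_{α/2} + z_β)/C)² + 3.
(1.960 + 1.036) / 0.2448 = 2.996 / 0.2448 = 12.239.
n = 12.239² + 3 = 149.78 + 3 = 152.8.
Round up.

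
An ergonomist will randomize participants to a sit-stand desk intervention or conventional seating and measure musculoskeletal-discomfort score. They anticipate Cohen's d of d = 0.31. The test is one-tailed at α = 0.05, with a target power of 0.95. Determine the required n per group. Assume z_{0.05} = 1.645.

n = 226 per group

For two independent groups with equal n: n = 2·((z_{α} + z_β) / d)².
z_{α} + z_β = 1.645 + 1.645 = 3.290.
n = 2 × (3.290 / 0.31)² = 2 × 10.613² = 2 × 112.63 = 225.3.
Round up to the next whole participant.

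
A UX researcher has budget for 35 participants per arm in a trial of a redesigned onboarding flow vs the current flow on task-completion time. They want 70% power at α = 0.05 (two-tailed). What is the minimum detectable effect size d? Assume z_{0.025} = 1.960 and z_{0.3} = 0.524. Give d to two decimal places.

d_min ≈ 0.59

For two independent groups of n = 35 each: d_min = (z_{α/2} + z_β)·√(2/n).
z-sum = 1.960 + 0.524 = 2.484.
d_min = 2.484 × √(2/35) = 2.484 × 0.2390 = 0.594.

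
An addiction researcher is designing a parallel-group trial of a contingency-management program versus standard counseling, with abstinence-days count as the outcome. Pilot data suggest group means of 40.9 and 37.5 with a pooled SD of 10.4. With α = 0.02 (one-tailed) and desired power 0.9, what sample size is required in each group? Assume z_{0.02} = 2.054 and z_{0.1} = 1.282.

n = 209 per group

Cohen's d = |M₁ − M₂| / SD_pooled = |40.9 − 37.5| / 10.4 = 3.4 / 10.4 = 0.327.
For two independent groups with equal n: n = 2·((z_{α} + z_β) / d)².
z_{α} + z_β = 2.054 + 1.282 = 3.336.
n = 2 × (3.336 / 0.327)² = 2 × 10.202² = 2 × 104.08 = 208.2.
Round up to the next whole participant.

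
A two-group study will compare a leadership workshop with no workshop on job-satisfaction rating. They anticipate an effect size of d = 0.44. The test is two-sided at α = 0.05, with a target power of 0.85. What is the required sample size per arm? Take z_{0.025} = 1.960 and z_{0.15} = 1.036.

For two independent groups with equal n: n = 2·((z_{α/2} + z_β) / d)².
z_{α/2} + z_β = 1.960 + 1.036 = 2.996.
n = 2 × (2.996 / 0.44)² = 2 × 6.809² = 2 × 46.36 = 92.7.
Round up to the next whole participant.

n = 93 per group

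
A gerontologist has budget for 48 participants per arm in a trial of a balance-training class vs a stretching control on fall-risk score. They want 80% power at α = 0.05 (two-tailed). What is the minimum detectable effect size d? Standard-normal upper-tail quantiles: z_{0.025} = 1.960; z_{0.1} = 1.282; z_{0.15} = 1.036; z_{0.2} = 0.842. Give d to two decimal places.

For two independent groups of n = 48 each: d_min = (z_{α/2} + z_β)·√(2/n).
z-sum = 1.960 + 0.842 = 2.802.
d_min = 2.802 × √(2/48) = 2.802 × 0.2041 = 0.572.

d_min ≈ 0.57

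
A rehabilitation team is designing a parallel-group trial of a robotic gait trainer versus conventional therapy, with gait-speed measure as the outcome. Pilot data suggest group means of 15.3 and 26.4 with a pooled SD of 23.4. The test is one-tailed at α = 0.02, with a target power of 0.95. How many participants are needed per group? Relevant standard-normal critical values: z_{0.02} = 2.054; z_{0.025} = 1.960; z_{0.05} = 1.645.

n = 122 per group

Cohen's d = |M₁ − M₂| / SD_pooled = |15.3 − 26.4| / 23.4 = 11.1 / 23.4 = 0.474.
For two independent groups with equal n: n = 2·((z_{α} + z_β) / d)².
z_{α} + z_β = 2.054 + 1.645 = 3.699.
n = 2 × (3.699 / 0.474)² = 2 × 7.804² = 2 × 60.90 = 121.8.
Round up to the next whole participant.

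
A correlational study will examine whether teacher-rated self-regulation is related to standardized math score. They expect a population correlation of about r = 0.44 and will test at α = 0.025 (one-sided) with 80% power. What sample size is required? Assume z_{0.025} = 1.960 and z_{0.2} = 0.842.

n = 39

Fisher's z: C = ½·ln((1+r)/(1−r)) = ½·ln(2.5714) = 0.4722.
n = ((z_{α} + z_β)/C)² + 3.
(1.960 + 0.842) / 0.4722 = 2.802 / 0.4722 = 5.934.
n = 5.934² + 3 = 35.21 + 3 = 38.2.
Round up.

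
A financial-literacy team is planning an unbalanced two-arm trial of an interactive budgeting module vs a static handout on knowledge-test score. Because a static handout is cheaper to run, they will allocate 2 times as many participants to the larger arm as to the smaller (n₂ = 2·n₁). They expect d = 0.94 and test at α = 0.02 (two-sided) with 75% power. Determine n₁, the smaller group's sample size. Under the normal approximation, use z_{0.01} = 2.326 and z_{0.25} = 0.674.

n₁ = 16

With allocation ratio k = n₂/n₁ = 2, Var(x̄₁−x̄₂) = σ²(1/n₁ + 1/(k·n₁)) = σ²·(k+1)/(k·n₁).
So n₁ = (1 + 1/k)·((z_{α/2} + z_β)/d)² = 1.500 × (3.000/0.94)².
n₁ = 1.500 × 10.19 = 15.3.
Round up: n₁ = 16, giving n₂ = 2 × 16 = 32.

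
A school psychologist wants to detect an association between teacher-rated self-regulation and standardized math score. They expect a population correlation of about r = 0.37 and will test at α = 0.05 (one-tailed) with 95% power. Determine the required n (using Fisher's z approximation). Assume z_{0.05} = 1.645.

Fisher's z: C = ½·ln((1+r)/(1−r)) = ½·ln(2.1746) = 0.3884.
n = ((z_{α} + z_β)/C)² + 3.
(1.645 + 1.645) / 0.3884 = 3.290 / 0.3884 = 8.471.
n = 8.471² + 3 = 71.75 + 3 = 74.8.
Round up.

n = 75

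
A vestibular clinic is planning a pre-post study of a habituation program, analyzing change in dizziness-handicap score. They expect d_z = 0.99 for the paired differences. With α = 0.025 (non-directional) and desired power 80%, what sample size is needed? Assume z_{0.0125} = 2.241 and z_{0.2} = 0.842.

For a paired (one-sample on differences) test: n = ((z_{α/2} + z_β) / d)².
z_{α/2} + z_β = 2.241 + 0.842 = 3.083.
n = (3.083 / 0.99)² = 3.114² = 9.70.
Round up.

n = 10 pairs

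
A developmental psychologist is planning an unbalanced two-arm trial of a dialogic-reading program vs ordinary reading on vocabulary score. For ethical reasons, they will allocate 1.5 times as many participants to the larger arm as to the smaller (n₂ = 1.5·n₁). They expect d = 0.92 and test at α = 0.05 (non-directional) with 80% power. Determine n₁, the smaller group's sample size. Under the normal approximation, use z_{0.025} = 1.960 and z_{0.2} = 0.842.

n₁ = 16

With allocation ratio k = n₂/n₁ = 1.5, Var(x̄₁−x̄₂) = σ²(1/n₁ + 1/(k·n₁)) = σ²·(k+1)/(k·n₁).
So n₁ = (1 + 1/k)·((z_{α/2} + z_β)/d)² = 1.667 × (2.802/0.92)².
n₁ = 1.667 × 9.28 = 15.5.
Round up: n₁ = 16, giving n₂ = 1.5 × 16 = 24.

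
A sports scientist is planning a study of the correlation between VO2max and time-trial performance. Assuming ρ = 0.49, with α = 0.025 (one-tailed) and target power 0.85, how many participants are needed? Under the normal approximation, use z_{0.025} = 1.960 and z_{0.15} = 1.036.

Fisher's z: C = ½·ln((1+r)/(1−r)) = ½·ln(2.9216) = 0.5361.
n = ((z_{α} + z_β)/C)² + 3.
(1.960 + 1.036) / 0.5361 = 2.996 / 0.5361 = 5.589.
n = 5.589² + 3 = 31.23 + 3 = 34.2.
Round up.

n = 35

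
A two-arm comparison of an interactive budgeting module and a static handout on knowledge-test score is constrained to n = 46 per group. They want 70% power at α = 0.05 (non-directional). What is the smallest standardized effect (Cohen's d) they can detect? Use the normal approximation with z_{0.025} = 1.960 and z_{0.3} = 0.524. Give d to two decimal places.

For two independent groups of n = 46 each: d_min = (z_{α/2} + z_β)·√(2/n).
z-sum = 1.960 + 0.524 = 2.484.
d_min = 2.484 × √(2/46) = 2.484 × 0.2085 = 0.518.

d_min ≈ 0.52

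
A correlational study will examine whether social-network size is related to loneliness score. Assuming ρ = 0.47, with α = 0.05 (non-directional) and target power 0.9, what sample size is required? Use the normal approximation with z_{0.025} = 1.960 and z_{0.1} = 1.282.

Fisher's z: C = ½·ln((1+r)/(1−r)) = ½·ln(2.7736) = 0.5101.
n = ((z_{α/2} + z_β)/C)² + 3.
(1.960 + 1.282) / 0.5101 = 3.242 / 0.5101 = 6.356.
n = 6.356² + 3 = 40.39 + 3 = 43.4.
Round up.

n = 44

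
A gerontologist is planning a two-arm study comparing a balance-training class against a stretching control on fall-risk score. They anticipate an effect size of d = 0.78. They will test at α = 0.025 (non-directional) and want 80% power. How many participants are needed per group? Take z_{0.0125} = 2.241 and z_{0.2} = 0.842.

n = 32 per group

For two independent groups with equal n: n = 2·((z_{α/2} + z_β) / d)².
z_{α/2} + z_β = 2.241 + 0.842 = 3.083.
n = 2 × (3.083 / 0.78)² = 2 × 3.953² = 2 × 15.62 = 31.2.
Round up to the next whole participant.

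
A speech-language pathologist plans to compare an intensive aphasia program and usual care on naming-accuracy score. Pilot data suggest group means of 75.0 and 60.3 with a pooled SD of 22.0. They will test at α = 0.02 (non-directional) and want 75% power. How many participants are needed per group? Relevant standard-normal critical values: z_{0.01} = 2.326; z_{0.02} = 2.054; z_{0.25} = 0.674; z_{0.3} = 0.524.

Cohen's d = |M₁ − M₂| / SD_pooled = |75.0 − 60.3| / 22.0 = 14.7 / 22.0 = 0.668.
For two independent groups with equal n: n = 2·((z_{α/2} + z_β) / d)².
z_{α/2} + z_β = 2.326 + 0.674 = 3.000.
n = 2 × (3.000 / 0.668)² = 2 × 4.491² = 2 × 20.17 = 40.3.
Round up to the next whole participant.

n = 41 per group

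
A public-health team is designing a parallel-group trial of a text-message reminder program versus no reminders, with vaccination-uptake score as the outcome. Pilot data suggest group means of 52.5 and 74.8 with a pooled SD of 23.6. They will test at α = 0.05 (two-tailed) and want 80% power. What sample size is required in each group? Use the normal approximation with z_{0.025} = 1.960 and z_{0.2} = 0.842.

n = 18 per group

Cohen's d = |M₁ − M₂| / SD_pooled = |52.5 − 74.8| / 23.6 = 22.3 / 23.6 = 0.945.
For two independent groups with equal n: n = 2·((z_{α/2} + z_β) / d)².
z_{α/2} + z_β = 1.960 + 0.842 = 2.802.
n = 2 × (2.802 / 0.945)² = 2 × 2.965² = 2 × 8.79 = 17.6.
Round up to the next whole participant.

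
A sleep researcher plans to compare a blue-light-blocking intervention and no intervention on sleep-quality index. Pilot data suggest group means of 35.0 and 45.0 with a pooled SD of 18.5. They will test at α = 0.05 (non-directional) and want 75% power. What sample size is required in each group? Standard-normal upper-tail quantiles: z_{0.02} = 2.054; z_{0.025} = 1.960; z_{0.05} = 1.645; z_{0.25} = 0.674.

Cohen's d = |M₁ − M₂| / SD_pooled = |35.0 − 45.0| / 18.5 = 10.0 / 18.5 = 0.541.
For two independent groups with equal n: n = 2·((z_{α/2} + z_β) / d)².
z_{α/2} + z_β = 1.960 + 0.674 = 2.634.
n = 2 × (2.634 / 0.541)² = 2 × 4.869² = 2 × 23.70 = 47.4.
Round up to the next whole participant.

n = 48 per group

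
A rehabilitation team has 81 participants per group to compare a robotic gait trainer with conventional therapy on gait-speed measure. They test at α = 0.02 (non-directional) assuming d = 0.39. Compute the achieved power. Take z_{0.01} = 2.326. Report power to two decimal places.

For two equal groups, power = Φ(d·√(n/2) − z_{α/2}).
d·√(n/2) = 0.39 × √(81/2) = 0.39 × 6.364 = 2.482.
z_β = 2.482 − 2.326 = 0.156.
Power = Φ(0.156) = 0.562.

power ≈ 0.56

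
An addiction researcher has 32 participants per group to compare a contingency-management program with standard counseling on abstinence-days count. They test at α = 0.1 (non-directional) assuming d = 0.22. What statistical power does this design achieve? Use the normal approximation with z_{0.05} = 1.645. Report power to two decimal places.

For two equal groups, power = Φ(d·√(n/2) − z_{α/2}).
d·√(n/2) = 0.22 × √(32/2) = 0.22 × 4.000 = 0.880.
z_β = 0.880 − 1.645 = -0.765.
Power = Φ(-0.765) = 0.222.

power ≈ 0.22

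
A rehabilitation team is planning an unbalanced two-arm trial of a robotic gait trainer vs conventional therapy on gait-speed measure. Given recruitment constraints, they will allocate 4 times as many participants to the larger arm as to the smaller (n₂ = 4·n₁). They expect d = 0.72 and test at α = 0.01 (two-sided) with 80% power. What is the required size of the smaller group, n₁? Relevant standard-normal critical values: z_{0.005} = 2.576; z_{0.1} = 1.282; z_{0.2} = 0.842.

With allocation ratio k = n₂/n₁ = 4, Var(x̄₁−x̄₂) = σ²(1/n₁ + 1/(k·n₁)) = σ²·(k+1)/(k·n₁).
So n₁ = (1 + 1/k)·((z_{α/2} + z_β)/d)² = 1.250 × (3.418/0.72)².
n₁ = 1.250 × 22.54 = 28.2.
Round up: n₁ = 29, giving n₂ = 4 × 29 = 116.

n₁ = 29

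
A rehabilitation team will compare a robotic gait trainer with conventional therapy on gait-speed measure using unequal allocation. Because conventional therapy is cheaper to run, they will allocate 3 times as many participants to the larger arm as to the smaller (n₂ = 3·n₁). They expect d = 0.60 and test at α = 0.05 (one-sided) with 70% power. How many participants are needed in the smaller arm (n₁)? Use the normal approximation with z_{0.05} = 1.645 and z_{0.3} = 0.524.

n₁ = 18

With allocation ratio k = n₂/n₁ = 3, Var(x̄₁−x̄₂) = σ²(1/n₁ + 1/(k·n₁)) = σ²·(k+1)/(k·n₁).
So n₁ = (1 + 1/k)·((z_{α} + z_β)/d)² = 1.333 × (2.169/0.60)².
n₁ = 1.333 × 13.07 = 17.4.
Round up: n₁ = 18, giving n₂ = 3 × 18 = 54.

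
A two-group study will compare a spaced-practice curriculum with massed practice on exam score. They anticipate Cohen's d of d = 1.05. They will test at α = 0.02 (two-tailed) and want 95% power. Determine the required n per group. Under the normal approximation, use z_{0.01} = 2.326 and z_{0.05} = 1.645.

n = 29 per group

For two independent groups with equal n: n = 2·((z_{α/2} + z_β) / d)².
z_{α/2} + z_β = 2.326 + 1.645 = 3.971.
n = 2 × (3.971 / 1.05)² = 2 × 3.782² = 2 × 14.30 = 28.6.
Round up to the next whole participant.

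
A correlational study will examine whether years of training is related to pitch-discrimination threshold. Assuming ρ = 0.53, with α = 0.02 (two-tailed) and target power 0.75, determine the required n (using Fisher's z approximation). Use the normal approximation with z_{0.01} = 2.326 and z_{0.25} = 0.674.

Fisher's z: C = ½·ln((1+r)/(1−r)) = ½·ln(3.2553) = 0.5901.
n = ((z_{α/2} + z_β)/C)² + 3.
(2.326 + 0.674) / 0.5901 = 3.000 / 0.5901 = 5.084.
n = 5.084² + 3 = 25.85 + 3 = 28.8.
Round up.

n = 29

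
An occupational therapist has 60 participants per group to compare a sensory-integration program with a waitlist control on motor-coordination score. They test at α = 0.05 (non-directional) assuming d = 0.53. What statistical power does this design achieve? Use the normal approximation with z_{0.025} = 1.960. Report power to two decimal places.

For two equal groups, power = Φ(d·√(n/2) − z_{α/2}).
d·√(n/2) = 0.53 × √(60/2) = 0.53 × 5.477 = 2.903.
z_β = 2.903 − 1.960 = 0.943.
Power = Φ(0.943) = 0.827.

power ≈ 0.83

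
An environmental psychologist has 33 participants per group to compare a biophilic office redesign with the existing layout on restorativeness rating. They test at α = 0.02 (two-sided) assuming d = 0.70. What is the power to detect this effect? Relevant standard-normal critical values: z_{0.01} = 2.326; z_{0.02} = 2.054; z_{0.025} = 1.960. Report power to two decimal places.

For two equal groups, power = Φ(d·√(n/2) − z_{α/2}).
d·√(n/2) = 0.70 × √(33/2) = 0.70 × 4.062 = 2.843.
z_β = 2.843 − 2.326 = 0.517.
Power = Φ(0.517) = 0.698.

power ≈ 0.70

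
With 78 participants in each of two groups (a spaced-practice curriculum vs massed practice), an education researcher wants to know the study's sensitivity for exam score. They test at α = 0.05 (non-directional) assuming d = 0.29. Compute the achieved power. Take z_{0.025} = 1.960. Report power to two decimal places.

For two equal groups, power = Φ(d·√(n/2) − z_{α/2}).
d·√(n/2) = 0.29 × √(78/2) = 0.29 × 6.245 = 1.811.
z_β = 1.811 − 1.960 = -0.149.
Power = Φ(-0.149) = 0.441.

power ≈ 0.44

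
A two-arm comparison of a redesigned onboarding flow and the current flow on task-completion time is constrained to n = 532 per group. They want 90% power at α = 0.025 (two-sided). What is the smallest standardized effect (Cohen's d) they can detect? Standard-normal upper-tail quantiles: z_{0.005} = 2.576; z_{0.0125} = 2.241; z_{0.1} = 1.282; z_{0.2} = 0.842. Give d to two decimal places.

d_min ≈ 0.22

For two independent groups of n = 532 each: d_min = (z_{α/2} + z_β)·√(2/n).
z-sum = 2.241 + 1.282 = 3.523.
d_min = 3.523 × √(2/532) = 3.523 × 0.0613 = 0.216.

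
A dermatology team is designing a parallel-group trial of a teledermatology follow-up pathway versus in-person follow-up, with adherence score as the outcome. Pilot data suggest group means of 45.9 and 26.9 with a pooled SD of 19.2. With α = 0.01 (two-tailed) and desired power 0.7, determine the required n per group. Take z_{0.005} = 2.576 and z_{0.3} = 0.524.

Cohen's d = |M₁ − M₂| / SD_pooled = |45.9 − 26.9| / 19.2 = 19.0 / 19.2 = 0.990.
For two independent groups with equal n: n = 2·((z_{α/2} + z_β) / d)².
z_{α/2} + z_β = 2.576 + 0.524 = 3.100.
n = 2 × (3.100 / 0.990)² = 2 × 3.131² = 2 × 9.81 = 19.6.
Round up to the next whole participant.

n = 20 per group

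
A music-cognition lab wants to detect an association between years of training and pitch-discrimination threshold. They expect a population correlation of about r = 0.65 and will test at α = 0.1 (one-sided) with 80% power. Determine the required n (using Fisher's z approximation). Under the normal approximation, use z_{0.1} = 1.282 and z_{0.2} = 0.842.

n = 11

Fisher's z: C = ½·ln((1+r)/(1−r)) = ½·ln(4.7143) = 0.7753.
n = ((z_{α} + z_β)/C)² + 3.
(1.282 + 0.842) / 0.7753 = 2.124 / 0.7753 = 2.740.
n = 2.740² + 3 = 7.51 + 3 = 10.5.
Round up.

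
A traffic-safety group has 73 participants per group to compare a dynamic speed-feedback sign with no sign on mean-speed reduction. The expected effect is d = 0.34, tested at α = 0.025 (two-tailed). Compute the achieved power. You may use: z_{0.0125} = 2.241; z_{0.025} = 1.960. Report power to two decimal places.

For two equal groups, power = Φ(d·√(n/2) − z_{α/2}).
d·√(n/2) = 0.34 × √(73/2) = 0.34 × 6.042 = 2.054.
z_β = 2.054 − 2.241 = -0.187.
Power = Φ(-0.187) = 0.426.

power ≈ 0.43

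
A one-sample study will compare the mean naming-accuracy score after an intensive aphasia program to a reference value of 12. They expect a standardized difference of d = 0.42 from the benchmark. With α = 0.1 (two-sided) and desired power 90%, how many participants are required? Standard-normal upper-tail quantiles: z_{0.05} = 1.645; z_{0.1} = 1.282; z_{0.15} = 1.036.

n = 49

For a one-sample test: n = ((z_{α/2} + z_β) / d)².
z_{α/2} + z_β = 1.645 + 1.282 = 2.927.
n = (2.927 / 0.42)² = 6.969² = 48.57.
Round up.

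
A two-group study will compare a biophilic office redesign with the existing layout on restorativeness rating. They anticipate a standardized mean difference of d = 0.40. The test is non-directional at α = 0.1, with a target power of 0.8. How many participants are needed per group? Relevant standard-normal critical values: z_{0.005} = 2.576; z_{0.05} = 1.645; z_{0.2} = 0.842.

n = 78 per group

For two independent groups with equal n: n = 2·((z_{α/2} + z_β) / d)².
z_{α/2} + z_β = 1.645 + 0.842 = 2.487.
n = 2 × (2.487 / 0.40)² = 2 × 6.218² = 2 × 38.66 = 77.3.
Round up to the next whole participant.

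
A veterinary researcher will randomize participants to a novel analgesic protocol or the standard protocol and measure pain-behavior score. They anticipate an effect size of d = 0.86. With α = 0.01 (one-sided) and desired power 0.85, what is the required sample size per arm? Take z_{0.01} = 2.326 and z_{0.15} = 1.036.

n = 31 per group

For two independent groups with equal n: n = 2·((z_{α} + z_β) / d)².
z_{α} + z_β = 2.326 + 1.036 = 3.362.
n = 2 × (3.362 / 0.86)² = 2 × 3.909² = 2 × 15.28 = 30.6.
Round up to the next whole participant.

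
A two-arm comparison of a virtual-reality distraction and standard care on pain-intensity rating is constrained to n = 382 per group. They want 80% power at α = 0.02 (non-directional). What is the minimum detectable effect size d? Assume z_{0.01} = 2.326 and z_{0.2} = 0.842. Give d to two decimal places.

For two independent groups of n = 382 each: d_min = (z_{α/2} + z_β)·√(2/n).
z-sum = 2.326 + 0.842 = 3.168.
d_min = 3.168 × √(2/382) = 3.168 × 0.0724 = 0.229.

d_min ≈ 0.23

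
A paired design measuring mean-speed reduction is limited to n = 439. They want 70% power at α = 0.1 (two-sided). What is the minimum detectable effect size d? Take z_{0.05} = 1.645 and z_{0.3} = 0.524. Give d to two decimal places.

d_min ≈ 0.10

For a single sample (or paired design) of n = 439: d_min = (z_{α/2} + z_β)/√n.
z-sum = 1.645 + 0.524 = 2.169.
d_min = 2.169 / √439 = 2.169 / 20.952 = 0.104.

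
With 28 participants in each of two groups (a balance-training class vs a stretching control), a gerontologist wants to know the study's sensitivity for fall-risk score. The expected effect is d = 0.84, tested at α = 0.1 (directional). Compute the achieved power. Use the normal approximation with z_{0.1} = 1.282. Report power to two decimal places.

power ≈ 0.97

For two equal groups, power = Φ(d·√(n/2) − z_{α}).
d·√(n/2) = 0.84 × √(28/2) = 0.84 × 3.742 = 3.143.
z_β = 3.143 − 1.282 = 1.861.
Power = Φ(1.861) = 0.969.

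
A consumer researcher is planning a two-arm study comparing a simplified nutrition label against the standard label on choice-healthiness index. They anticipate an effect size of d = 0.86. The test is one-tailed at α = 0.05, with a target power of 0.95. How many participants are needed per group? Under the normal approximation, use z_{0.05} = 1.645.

For two independent groups with equal n: n = 2·((z_{α} + z_β) / d)².
z_{α} + z_β = 1.645 + 1.645 = 3.290.
n = 2 × (3.290 / 0.86)² = 2 × 3.826² = 2 × 14.64 = 29.3.
Round up to the next whole participant.

n = 30 per group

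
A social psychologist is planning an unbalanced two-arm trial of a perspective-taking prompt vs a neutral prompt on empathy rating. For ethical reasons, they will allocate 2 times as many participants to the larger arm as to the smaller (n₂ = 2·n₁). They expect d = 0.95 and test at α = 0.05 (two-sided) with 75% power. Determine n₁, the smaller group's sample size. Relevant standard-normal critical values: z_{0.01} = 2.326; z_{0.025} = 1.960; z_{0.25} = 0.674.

With allocation ratio k = n₂/n₁ = 2, Var(x̄₁−x̄₂) = σ²(1/n₁ + 1/(k·n₁)) = σ²·(k+1)/(k·n₁).
So n₁ = (1 + 1/k)·((z_{α/2} + z_β)/d)² = 1.500 × (2.634/0.95)².
n₁ = 1.500 × 7.69 = 11.5.
Round up: n₁ = 12, giving n₂ = 2 × 12 = 24.

n₁ = 12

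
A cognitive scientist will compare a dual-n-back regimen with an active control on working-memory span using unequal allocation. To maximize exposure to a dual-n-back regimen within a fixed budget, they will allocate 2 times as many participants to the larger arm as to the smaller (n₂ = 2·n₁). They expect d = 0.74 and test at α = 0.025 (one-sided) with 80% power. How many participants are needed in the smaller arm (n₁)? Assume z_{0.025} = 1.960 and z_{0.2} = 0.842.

n₁ = 22

With allocation ratio k = n₂/n₁ = 2, Var(x̄₁−x̄₂) = σ²(1/n₁ + 1/(k·n₁)) = σ²·(k+1)/(k·n₁).
So n₁ = (1 + 1/k)·((z_{α} + z_β)/d)² = 1.500 × (2.802/0.74)².
n₁ = 1.500 × 14.34 = 21.5.
Round up: n₁ = 22, giving n₂ = 2 × 22 = 44.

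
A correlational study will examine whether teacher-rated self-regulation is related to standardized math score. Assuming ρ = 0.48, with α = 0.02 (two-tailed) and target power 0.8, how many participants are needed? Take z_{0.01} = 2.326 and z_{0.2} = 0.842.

Fisher's z: C = ½·ln((1+r)/(1−r)) = ½·ln(2.8462) = 0.5230.
n = ((z_{α/2} + z_β)/C)² + 3.
(2.326 + 0.842) / 0.5230 = 3.168 / 0.5230 = 6.057.
n = 6.057² + 3 = 36.69 + 3 = 39.7.
Round up.

n = 40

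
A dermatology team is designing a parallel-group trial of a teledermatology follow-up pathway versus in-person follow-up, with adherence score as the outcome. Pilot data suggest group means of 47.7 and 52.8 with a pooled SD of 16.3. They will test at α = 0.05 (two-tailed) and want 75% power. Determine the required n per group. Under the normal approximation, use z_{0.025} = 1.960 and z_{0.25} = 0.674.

n = 142 per group

Cohen's d = |M₁ − M₂| / SD_pooled = |47.7 − 52.8| / 16.3 = 5.1 / 16.3 = 0.313.
For two independent groups with equal n: n = 2·((z_{α/2} + z_β) / d)².
z_{α/2} + z_β = 1.960 + 0.674 = 2.634.
n = 2 × (2.634 / 0.313)² = 2 × 8.415² = 2 × 70.82 = 141.6.
Round up to the next whole participant.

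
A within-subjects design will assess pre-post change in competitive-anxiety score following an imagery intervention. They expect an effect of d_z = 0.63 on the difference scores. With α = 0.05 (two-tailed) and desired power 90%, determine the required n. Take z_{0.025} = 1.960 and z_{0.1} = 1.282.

n = 27 pairs

For a paired (one-sample on differences) test: n = ((z_{α/2} + z_β) / d)².
z_{α/2} + z_β = 1.960 + 1.282 = 3.242.
n = (3.242 / 0.63)² = 5.146² = 26.48.
Round up.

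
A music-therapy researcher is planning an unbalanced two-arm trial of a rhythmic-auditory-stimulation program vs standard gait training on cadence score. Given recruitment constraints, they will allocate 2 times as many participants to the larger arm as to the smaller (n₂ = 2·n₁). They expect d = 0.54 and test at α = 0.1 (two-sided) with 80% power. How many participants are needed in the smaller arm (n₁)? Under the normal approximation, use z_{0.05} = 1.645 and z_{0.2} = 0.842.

n₁ = 32

With allocation ratio k = n₂/n₁ = 2, Var(x̄₁−x̄₂) = σ²(1/n₁ + 1/(k·n₁)) = σ²·(k+1)/(k·n₁).
So n₁ = (1 + 1/k)·((z_{α/2} + z_β)/d)² = 1.500 × (2.487/0.54)².
n₁ = 1.500 × 21.21 = 31.8.
Round up: n₁ = 32, giving n₂ = 2 × 32 = 64.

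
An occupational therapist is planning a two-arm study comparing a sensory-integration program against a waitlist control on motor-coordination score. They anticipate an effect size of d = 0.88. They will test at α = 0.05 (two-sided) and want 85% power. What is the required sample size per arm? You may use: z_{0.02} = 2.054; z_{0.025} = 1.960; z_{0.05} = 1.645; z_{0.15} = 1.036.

n = 24 per group

For two independent groups with equal n: n = 2·((z_{α/2} + z_β) / d)².
z_{α/2} + z_β = 1.960 + 1.036 = 2.996.
n = 2 × (2.996 / 0.88)² = 2 × 3.405² = 2 × 11.59 = 23.2.
Round up to the next whole participant.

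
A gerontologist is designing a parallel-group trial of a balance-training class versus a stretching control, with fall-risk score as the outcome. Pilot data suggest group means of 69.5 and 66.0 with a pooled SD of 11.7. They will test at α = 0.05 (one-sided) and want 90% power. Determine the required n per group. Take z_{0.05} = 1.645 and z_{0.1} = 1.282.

n = 192 per group

Cohen's d = |M₁ − M₂| / SD_pooled = |69.5 − 66.0| / 11.7 = 3.5 / 11.7 = 0.299.
For two independent groups with equal n: n = 2·((z_{α} + z_β) / d)².
z_{α} + z_β = 1.645 + 1.282 = 2.927.
n = 2 × (2.927 / 0.299)² = 2 × 9.789² = 2 × 95.83 = 191.7.
Round up to the next whole participant.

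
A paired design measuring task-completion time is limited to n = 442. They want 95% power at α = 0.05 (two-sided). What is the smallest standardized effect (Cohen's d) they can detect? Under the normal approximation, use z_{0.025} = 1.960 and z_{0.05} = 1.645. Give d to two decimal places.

For a single sample (or paired design) of n = 442: d_min = (z_{α/2} + z_β)/√n.
z-sum = 1.960 + 1.645 = 3.605.
d_min = 3.605 / √442 = 3.605 / 21.024 = 0.171.

d_min ≈ 0.17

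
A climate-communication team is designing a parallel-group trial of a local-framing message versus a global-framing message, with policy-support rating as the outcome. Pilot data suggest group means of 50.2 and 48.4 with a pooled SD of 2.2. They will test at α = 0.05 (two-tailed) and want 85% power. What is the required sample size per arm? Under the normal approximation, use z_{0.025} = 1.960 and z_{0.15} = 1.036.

Cohen's d = |M₁ − M₂| / SD_pooled = |50.2 − 48.4| / 2.2 = 1.8 / 2.2 = 0.818.
For two independent groups with equal n: n = 2·((z_{α/2} + z_β) / d)².
z_{α/2} + z_β = 1.960 + 1.036 = 2.996.
n = 2 × (2.996 / 0.818)² = 2 × 3.663² = 2 × 13.41 = 26.8.
Round up to the next whole participant.

n = 27 per group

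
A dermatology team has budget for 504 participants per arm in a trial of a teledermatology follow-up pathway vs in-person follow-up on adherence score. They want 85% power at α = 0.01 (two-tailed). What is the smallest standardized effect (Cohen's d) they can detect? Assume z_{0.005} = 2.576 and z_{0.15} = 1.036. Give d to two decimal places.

For two independent groups of n = 504 each: d_min = (z_{α/2} + z_β)·√(2/n).
z-sum = 2.576 + 1.036 = 3.612.
d_min = 3.612 × √(2/504) = 3.612 × 0.0630 = 0.228.

d_min ≈ 0.23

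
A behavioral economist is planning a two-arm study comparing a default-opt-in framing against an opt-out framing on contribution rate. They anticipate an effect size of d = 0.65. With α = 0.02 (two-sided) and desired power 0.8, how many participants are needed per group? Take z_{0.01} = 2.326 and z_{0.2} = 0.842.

For two independent groups with equal n: n = 2·((z_{α/2} + z_β) / d)².
z_{α/2} + z_β = 2.326 + 0.842 = 3.168.
n = 2 × (3.168 / 0.65)² = 2 × 4.874² = 2 × 23.75 = 47.5.
Round up to the next whole participant.

n = 48 per group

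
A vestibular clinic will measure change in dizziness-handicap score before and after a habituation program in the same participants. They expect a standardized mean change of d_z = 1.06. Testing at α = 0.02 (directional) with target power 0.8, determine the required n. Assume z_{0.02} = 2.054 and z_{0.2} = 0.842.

For a paired (one-sample on differences) test: n = ((z_{α} + z_β) / d)².
z_{α} + z_β = 2.054 + 0.842 = 2.896.
n = (2.896 / 1.06)² = 2.732² = 7.46.
Round up.

n = 8 pairs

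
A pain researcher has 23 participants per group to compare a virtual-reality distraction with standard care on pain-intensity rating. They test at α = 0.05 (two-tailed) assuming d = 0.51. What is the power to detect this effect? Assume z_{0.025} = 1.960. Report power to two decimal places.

power ≈ 0.41

For two equal groups, power = Φ(d·√(n/2) − z_{α/2}).
d·√(n/2) = 0.51 × √(23/2) = 0.51 × 3.391 = 1.729.
z_β = 1.729 − 1.960 = -0.231.
Power = Φ(-0.231) = 0.409.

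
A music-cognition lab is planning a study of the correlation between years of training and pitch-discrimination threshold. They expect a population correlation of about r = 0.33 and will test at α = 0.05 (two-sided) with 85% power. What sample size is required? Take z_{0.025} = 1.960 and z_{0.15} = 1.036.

Fisher's z: C = ½·ln((1+r)/(1−r)) = ½·ln(1.9851) = 0.3428.
n = ((z_{α/2} + z_β)/C)² + 3.
(1.960 + 1.036) / 0.3428 = 2.996 / 0.3428 = 8.740.
n = 8.740² + 3 = 76.38 + 3 = 79.4.
Round up.

n = 80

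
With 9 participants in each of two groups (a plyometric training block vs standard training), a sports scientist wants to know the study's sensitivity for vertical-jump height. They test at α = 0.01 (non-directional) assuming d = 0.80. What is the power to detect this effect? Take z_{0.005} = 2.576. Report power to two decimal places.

For two equal groups, power = Φ(d·√(n/2) − z_{α/2}).
d·√(n/2) = 0.80 × √(9/2) = 0.80 × 2.121 = 1.697.
z_β = 1.697 − 2.576 = -0.879.
Power = Φ(-0.879) = 0.190.

power ≈ 0.19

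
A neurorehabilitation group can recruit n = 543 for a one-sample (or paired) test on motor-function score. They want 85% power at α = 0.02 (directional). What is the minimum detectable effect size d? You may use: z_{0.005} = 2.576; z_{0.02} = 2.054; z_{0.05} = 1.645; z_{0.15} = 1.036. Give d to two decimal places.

For a single sample (or paired design) of n = 543: d_min = (z_{α} + z_β)/√n.
z-sum = 2.054 + 1.036 = 3.090.
d_min = 3.090 / √543 = 3.090 / 23.302 = 0.133.

d_min ≈ 0.13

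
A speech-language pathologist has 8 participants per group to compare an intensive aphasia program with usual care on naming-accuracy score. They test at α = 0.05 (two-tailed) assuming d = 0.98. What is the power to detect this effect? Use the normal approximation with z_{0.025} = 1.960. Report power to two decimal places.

For two equal groups, power = Φ(d·√(n/2) − z_{α/2}).
d·√(n/2) = 0.98 × √(8/2) = 0.98 × 2.000 = 1.960.
z_β = 1.960 − 1.960 = 0.000.
Power = Φ(0.000) = 0.500.

power ≈ 0.50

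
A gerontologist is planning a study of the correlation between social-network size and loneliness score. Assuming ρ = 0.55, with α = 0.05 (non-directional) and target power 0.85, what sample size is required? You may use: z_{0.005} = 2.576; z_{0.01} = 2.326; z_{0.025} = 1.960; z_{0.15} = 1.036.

n = 27

Fisher's z: C = ½·ln((1+r)/(1−r)) = ½·ln(3.4444) = 0.6184.
n = ((z_{α/2} + z_β)/C)² + 3.
(1.960 + 1.036) / 0.6184 = 2.996 / 0.6184 = 4.845.
n = 4.845² + 3 = 23.47 + 3 = 26.5.
Round up.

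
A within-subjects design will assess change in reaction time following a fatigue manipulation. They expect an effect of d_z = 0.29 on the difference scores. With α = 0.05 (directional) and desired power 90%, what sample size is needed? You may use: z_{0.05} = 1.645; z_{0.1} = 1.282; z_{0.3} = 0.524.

For a paired (one-sample on differences) test: n = ((z_{α} + z_β) / d)².
z_{α} + z_β = 1.645 + 1.282 = 2.927.
n = (2.927 / 0.29)² = 10.093² = 101.87.
Round up.

n = 102 pairs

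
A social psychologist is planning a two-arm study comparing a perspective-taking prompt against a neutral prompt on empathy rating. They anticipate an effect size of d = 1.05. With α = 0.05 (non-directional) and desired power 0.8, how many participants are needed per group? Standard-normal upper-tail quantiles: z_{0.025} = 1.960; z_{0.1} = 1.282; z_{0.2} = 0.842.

For two independent groups with equal n: n = 2·((z_{α/2} + z_β) / d)².
z_{α/2} + z_β = 1.960 + 0.842 = 2.802.
n = 2 × (2.802 / 1.05)² = 2 × 2.669² = 2 × 7.12 = 14.2.
Round up to the next whole participant.

n = 15 per group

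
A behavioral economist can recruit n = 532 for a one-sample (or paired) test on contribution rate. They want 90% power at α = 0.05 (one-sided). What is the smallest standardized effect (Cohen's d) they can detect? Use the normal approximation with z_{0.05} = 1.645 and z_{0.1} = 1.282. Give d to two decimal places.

d_min ≈ 0.13

For a single sample (or paired design) of n = 532: d_min = (z_{α} + z_β)/√n.
z-sum = 1.645 + 1.282 = 2.927.
d_min = 2.927 / √532 = 2.927 / 23.065 = 0.127.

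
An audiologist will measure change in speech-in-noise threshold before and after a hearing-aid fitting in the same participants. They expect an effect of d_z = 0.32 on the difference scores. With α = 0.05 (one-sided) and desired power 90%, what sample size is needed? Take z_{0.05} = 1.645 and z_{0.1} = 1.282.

For a paired (one-sample on differences) test: n = ((z_{α} + z_β) / d)².
z_{α} + z_β = 1.645 + 1.282 = 2.927.
n = (2.927 / 0.32)² = 9.147² = 83.67.
Round up.

n = 84 pairs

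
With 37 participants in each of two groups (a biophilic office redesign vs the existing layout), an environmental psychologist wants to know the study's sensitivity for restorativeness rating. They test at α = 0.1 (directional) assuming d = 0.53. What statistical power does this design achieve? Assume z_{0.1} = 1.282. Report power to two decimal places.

For two equal groups, power = Φ(d·√(n/2) − z_{α}).
d·√(n/2) = 0.53 × √(37/2) = 0.53 × 4.301 = 2.280.
z_β = 2.280 − 1.282 = 0.998.
Power = Φ(0.998) = 0.841.

power ≈ 0.84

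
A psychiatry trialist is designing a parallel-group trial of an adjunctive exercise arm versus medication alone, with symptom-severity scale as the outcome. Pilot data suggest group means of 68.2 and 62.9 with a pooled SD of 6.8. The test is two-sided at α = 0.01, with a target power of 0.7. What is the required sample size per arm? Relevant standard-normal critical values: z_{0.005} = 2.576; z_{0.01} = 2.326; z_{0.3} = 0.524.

Cohen's d = |M₁ − M₂| / SD_pooled = |68.2 − 62.9| / 6.8 = 5.3 / 6.8 = 0.779.
For two independent groups with equal n: n = 2·((z_{α/2} + z_β) / d)².
z_{α/2} + z_β = 2.576 + 0.524 = 3.100.
n = 2 × (3.100 / 0.779)² = 2 × 3.979² = 2 × 15.84 = 31.7.
Round up to the next whole participant.

n = 32 per group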